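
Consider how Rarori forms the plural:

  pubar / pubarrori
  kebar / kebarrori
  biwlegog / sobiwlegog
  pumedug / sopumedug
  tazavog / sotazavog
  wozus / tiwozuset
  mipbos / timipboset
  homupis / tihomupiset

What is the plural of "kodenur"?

kodenurrori

"kodenur" ends in -r. The stems ending in -r (pubar → pubarrori, kebar → kebarrori) double the final consonant and add -ori.
So kodenur → kodenurrori.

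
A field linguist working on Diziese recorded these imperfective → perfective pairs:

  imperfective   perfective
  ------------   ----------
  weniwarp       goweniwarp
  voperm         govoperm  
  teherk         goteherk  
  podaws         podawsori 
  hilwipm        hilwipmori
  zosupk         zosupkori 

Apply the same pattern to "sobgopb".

sobgopbori

voperm and hilwipm both end in -m yet inflect differently (govoperm, hilwipmori), so the final letter is not what conditions the rule; the second-to-last letter is.
"sobgopb" has second-to-last letter 'p'. The stems whose second-to-last letter is 'p' (hilwipm → hilwipmori, zosupk → zosupkori) add -ori.
The other pattern: stems whose second-to-last letter is 'r' add the prefix go-.
So sobgopb → sobgopbori.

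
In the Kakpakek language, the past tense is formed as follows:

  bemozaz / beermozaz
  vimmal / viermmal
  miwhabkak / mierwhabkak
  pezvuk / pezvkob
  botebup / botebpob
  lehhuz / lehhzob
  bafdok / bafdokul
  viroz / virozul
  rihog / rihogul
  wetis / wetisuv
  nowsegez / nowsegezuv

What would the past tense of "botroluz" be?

miwhabkak and pezvuk both end in -k yet inflect differently (mierwhabkak, pezvkob), so the final letter is not what conditions the rule; the last vowel is.
"botroluz" has last vowel 'u'. The stems whose last vowel is 'u' (pezvuk → pezvkob, botebup → botebpob, lehhuz → lehhzob) delete the last vowel and add -ob.
So botroluz → botrolzob.

botrolzob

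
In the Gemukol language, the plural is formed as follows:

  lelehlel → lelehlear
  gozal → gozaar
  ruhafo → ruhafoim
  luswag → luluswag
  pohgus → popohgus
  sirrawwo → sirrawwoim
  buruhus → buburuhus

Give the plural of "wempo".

wempoim

luswag and gozal both have last vowel 'a' yet inflect differently (luluswag, gozaar), so the last vowel is not what conditions the rule; the final letter is.
"wempo" ends in -o. The stems ending in -o (ruhafo → ruhafoim, sirrawwo → sirrawwoim) add -im.
The other patterns: stems ending in -g or -s repeat the first consonant+vowel as a prefix; stems ending in -l drop the final letter and add -ar.
So wempo → wempoim.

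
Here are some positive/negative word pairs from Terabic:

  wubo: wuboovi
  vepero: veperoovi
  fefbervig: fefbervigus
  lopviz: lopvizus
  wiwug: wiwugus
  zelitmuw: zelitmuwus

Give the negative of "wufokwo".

wufokwoovi

"wufokwo" ends in -o. The stems ending in -o (wubo → wuboovi, vepero → veperoovi) add -ovi.
So wufokwo → wufokwoovi.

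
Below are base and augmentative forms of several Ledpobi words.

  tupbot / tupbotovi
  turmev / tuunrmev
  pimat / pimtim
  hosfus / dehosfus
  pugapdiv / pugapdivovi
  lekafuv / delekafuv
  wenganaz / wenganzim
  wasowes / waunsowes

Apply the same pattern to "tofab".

tofbim

wasowes and hosfus both end in -s yet inflect differently (waunsowes, dehosfus), so the final letter is not what conditions the rule; the last vowel is.
"tofab" has last vowel 'a'. The stems whose last vowel is 'a' (pimat → pimtim, wenganaz → wenganzim) delete the last vowel and add -im.
So tofab → tofbim.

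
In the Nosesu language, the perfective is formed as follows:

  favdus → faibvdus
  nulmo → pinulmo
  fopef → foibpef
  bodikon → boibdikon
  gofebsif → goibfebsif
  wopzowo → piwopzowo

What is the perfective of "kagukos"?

wopzowo and bodikon both have last vowel 'o' yet inflect differently (piwopzowo, boibdikon), so the last vowel is not what conditions the rule; whether the stem ends in a vowel or a consonant is.
"kagukos" ends in a consonant. The stems ending in a consonant (favdus → faibvdus, gofebsif → goibfebsif, bodikon → boibdikon) insert -ib- after the first vowel.
So kagukos → kaibgukos.

kaibgukos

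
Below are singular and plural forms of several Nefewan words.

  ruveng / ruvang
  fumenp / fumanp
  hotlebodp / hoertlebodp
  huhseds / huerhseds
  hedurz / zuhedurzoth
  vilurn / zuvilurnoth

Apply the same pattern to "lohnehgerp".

fumenp and hotlebodp both end in -p yet inflect differently (fumanp, hoertlebodp), so the final letter is not what conditions the rule; the second-to-last letter is.
"lohnehgerp" has second-to-last letter 'r'. The stems whose second-to-last letter is 'r' (hedurz → zuhedurzoth, vilurn → zuvilurnoth) add zu- … -oth around the stem.
The other patterns: stems whose second-to-last letter is 'n' change the last vowel to 'a'; stems whose second-to-last letter is 'd' insert -er- after the first vowel.
So lohnehgerp → zulohnehgerpoth.

zulohnehgerpoth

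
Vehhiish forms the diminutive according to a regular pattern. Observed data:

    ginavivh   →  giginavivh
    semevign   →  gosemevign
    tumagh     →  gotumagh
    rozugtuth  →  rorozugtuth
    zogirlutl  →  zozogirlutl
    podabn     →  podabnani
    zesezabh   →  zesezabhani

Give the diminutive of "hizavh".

hihizavh

"hizavh" has second-to-last letter 'v'. The one such stem in the data (ginavivh → giginavivh) repeats the first consonant+vowel as a prefix (as do rozugtuth, zogirlutl), so the same rule applies.
The other patterns: stems whose second-to-last letter is 'g' add the prefix go-; stems whose second-to-last letter is 'b' add -ani.
So hizavh → hihizavh.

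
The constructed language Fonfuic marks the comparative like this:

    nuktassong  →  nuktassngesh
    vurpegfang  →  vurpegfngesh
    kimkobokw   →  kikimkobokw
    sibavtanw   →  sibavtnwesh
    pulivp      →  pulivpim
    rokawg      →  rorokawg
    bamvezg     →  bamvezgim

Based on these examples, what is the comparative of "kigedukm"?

"kigedukm" has second-to-last letter 'k'. The one such stem in the data (kimkobokw → kikimkobokw) repeats the first consonant+vowel as a prefix (as does rokawg), so the same rule applies.
The other patterns: stems whose second-to-last letter is 'n' delete the last vowel and add -esh; stems whose second-to-last letter is 'v' or 'z' add -im.
So kigedukm → kikigedukm.

kikigedukm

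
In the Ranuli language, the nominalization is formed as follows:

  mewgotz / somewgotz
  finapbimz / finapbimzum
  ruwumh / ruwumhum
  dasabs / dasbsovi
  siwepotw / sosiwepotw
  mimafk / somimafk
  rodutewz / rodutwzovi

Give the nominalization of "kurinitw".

"kurinitw" has second-to-last letter 't'. The stems whose second-to-last letter is 't' (siwepotw → sosiwepotw, mewgotz → somewgotz) add the prefix so-.
The other patterns: stems whose second-to-last letter is 'm' add -um; stems whose second-to-last letter is 'b' or 'w' delete the last vowel and add -ovi.
So kurinitw → sokurinitw.

sokurinitw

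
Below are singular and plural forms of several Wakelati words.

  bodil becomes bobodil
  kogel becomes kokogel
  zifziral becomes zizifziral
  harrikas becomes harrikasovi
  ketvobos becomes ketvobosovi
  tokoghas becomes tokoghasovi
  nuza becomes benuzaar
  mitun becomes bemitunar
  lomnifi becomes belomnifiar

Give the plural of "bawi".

bebawiar

"bawi" ends in -i. The one such stem in the data (lomnifi → belomnifiar) adds be- … -ar around the stem, so the same rule applies.
The other patterns: stems ending in -l repeat the first consonant+vowel as a prefix; stems ending in -s add -ovi.
So bawi → bebawiar.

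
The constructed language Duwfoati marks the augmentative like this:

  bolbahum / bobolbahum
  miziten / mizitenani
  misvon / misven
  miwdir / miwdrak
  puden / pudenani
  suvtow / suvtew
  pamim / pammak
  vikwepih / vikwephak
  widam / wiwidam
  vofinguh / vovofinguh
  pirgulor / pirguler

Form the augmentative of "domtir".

miwdir and pirgulor both end in -r yet inflect differently (miwdrak, pirguler), so the final letter is not what conditions the rule; the last vowel is.
"domtir" has last vowel 'i'. The stems whose last vowel is 'i' (vikwepih → vikwephak, miwdir → miwdrak, pamim → pammak) delete the last vowel and add -ak.
So domtir → domtrak.

domtrak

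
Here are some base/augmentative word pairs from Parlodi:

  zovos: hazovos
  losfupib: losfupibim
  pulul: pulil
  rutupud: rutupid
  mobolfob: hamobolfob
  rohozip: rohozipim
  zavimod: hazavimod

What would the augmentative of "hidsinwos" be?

hahidsinwos

mobolfob and losfupib both end in -b yet inflect differently (hamobolfob, losfupibim), so the final letter is not what conditions the rule; the last vowel is.
"hidsinwos" has last vowel 'o'. The stems whose last vowel is 'o' (zavimod → hazavimod, zovos → hazovos, mobolfob → hamobolfob) add the prefix ha-.
The other patterns: stems whose last vowel is 'i' add -im; stems whose last vowel is 'u' change the last vowel to 'i'.
So hidsinwos → hahidsinwos.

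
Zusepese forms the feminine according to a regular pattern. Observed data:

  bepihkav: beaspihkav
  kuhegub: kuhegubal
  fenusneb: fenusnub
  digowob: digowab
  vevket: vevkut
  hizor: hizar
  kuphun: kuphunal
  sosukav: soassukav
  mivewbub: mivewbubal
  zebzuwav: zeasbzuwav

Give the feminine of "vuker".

fenusneb and digowob both end in -b yet inflect differently (fenusnub, digowab), so the final letter is not what conditions the rule; the last vowel is.
"vuker" has last vowel 'e'. The stems whose last vowel is 'e' (fenusneb → fenusnub, vevket → vevkut) change the last vowel to 'u'.
So vuker → vukur.

vukur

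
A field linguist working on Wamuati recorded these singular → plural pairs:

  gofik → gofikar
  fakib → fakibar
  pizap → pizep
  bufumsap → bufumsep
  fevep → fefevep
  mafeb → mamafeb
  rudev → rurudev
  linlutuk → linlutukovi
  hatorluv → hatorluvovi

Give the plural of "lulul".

lululovi

"lulul" has last vowel 'u'. The stems whose last vowel is 'u' (linlutuk → linlutukovi, hatorluv → hatorluvovi) add -ovi.
So lulul → lululovi.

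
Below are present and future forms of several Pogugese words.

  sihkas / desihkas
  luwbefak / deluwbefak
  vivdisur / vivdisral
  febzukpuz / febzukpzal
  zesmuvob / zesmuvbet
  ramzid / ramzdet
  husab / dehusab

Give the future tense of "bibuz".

husab and zesmuvob both end in -b yet inflect differently (dehusab, zesmuvbet), so the final letter is not what conditions the rule; the last vowel is.
"bibuz" has last vowel 'u'. The stems whose last vowel is 'u' (vivdisur → vivdisral, febzukpuz → febzukpzal) delete the last vowel and add -al.
The other patterns: stems whose last vowel is 'a' add the prefix de-; stems whose last vowel is 'i' or 'o' delete the last vowel and add -et.
So bibuz → bibzal.

bibzal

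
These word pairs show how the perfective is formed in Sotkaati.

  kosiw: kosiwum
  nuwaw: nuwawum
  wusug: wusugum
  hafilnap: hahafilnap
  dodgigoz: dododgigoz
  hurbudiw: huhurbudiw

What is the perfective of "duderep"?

kosiw and hurbudiw both end in -w yet inflect differently (kosiwum, huhurbudiw), so the final letter is not what conditions the rule; the number of vowels is.
"duderep" has 3 vowels. The stems with 3 vowels (hafilnap → hahafilnap, dodgigoz → dododgigoz, hurbudiw → huhurbudiw) repeat the first consonant+vowel as a prefix.
The other pattern: stems with 2 vowels add -um.
So duderep → dududerep.

dududerep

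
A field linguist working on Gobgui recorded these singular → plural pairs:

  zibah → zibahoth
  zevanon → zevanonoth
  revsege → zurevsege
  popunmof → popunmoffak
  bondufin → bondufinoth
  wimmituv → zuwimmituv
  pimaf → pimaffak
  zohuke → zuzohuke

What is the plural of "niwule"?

zuniwule

pimaf and zibah both have last vowel 'a' yet inflect differently (pimaffak, zibahoth), so the last vowel is not what conditions the rule; the final letter is.
"niwule" ends in -e. The stems ending in -e (zohuke → zuzohuke, revsege → zurevsege) add the prefix zu-.
The other patterns: stems ending in -f double the final consonant and add -ak; stems ending in -h or -n add -oth.
So niwule → zuniwule.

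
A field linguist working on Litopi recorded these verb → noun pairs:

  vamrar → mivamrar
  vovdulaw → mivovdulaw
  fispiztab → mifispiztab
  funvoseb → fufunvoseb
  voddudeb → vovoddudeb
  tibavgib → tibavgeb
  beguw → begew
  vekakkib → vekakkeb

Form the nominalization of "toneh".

totoneh

fispiztab and funvoseb both end in -b yet inflect differently (mifispiztab, fufunvoseb), so the final letter is not what conditions the rule; the last vowel is.
"toneh" has last vowel 'e'. The stems whose last vowel is 'e' (funvoseb → fufunvoseb, voddudeb → vovoddudeb) repeat the first consonant+vowel as a prefix.
So toneh → totoneh.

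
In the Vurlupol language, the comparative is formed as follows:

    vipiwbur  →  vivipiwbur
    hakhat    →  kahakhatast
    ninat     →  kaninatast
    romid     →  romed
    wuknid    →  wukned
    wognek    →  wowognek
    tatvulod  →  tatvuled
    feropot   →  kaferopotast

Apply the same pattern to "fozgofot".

feropot and tatvulod both have last vowel 'o' yet inflect differently (kaferopotast, tatvuled), so the last vowel is not what conditions the rule; the final letter is.
"fozgofot" ends in -t. The stems ending in -t (feropot → kaferopotast, hakhat → kahakhatast, ninat → kaninatast) add ka- … -ast around the stem.
So fozgofot → kafozgofotast.

kafozgofotast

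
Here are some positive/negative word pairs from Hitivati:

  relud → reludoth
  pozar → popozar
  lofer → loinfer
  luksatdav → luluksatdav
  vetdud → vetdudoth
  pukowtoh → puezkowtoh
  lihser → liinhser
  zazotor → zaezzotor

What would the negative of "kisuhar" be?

kikisuhar

"kisuhar" has last vowel 'a'. The stems whose last vowel is 'a' (luksatdav → luluksatdav, pozar → popozar) repeat the first consonant+vowel as a prefix.
The other patterns: stems whose last vowel is 'u' add -oth; stems whose last vowel is 'e' insert -in- after the first vowel; stems whose last vowel is 'o' insert -ez- after the first vowel.
So kisuhar → kikisuhar.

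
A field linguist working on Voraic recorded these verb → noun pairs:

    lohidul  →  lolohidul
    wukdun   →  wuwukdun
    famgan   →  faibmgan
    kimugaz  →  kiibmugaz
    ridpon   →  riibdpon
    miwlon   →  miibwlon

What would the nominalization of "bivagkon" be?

biibvagkon

wukdun and famgan both end in -n yet inflect differently (wuwukdun, faibmgan), so the final letter is not what conditions the rule; the last vowel is.
"bivagkon" has last vowel 'o'. The stems whose last vowel is 'o' (ridpon → riibdpon, miwlon → miibwlon) insert -ib- after the first vowel.
The other pattern: stems whose last vowel is 'u' repeat the first consonant+vowel as a prefix.
So bivagkon → biibvagkon.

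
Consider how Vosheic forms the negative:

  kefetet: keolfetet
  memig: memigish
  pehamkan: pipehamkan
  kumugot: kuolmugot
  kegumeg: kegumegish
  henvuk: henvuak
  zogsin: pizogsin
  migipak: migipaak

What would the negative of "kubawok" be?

"kubawok" ends in -k. The stems ending in -k (henvuk → henvuak, migipak → migipaak) drop the final letter and add -ak.
The other patterns: stems ending in -t insert -ol- after the first vowel; stems ending in -g add -ish; stems ending in -n add the prefix pi-.
So kubawok → kubawoak.

kubawoak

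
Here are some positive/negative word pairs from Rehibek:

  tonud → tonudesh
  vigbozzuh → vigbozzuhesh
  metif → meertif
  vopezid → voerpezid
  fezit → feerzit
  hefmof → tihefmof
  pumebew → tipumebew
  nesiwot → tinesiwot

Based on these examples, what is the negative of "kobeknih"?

koerbeknih

tonud and vopezid both end in -d yet inflect differently (tonudesh, voerpezid), so the final letter is not what conditions the rule; the last vowel is.
"kobeknih" has last vowel 'i'. The stems whose last vowel is 'i' (metif → meertif, vopezid → voerpezid, fezit → feerzit) insert -er- after the first vowel.
The other patterns: stems whose last vowel is 'u' add -esh; stems whose last vowel is 'e' or 'o' add the prefix ti-.
So kobeknih → koerbeknih.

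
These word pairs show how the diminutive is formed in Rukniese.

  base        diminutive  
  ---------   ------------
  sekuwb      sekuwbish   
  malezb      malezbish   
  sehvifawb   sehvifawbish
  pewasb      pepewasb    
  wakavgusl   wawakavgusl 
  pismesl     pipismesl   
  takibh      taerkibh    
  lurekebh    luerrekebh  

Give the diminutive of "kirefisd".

sekuwb and pewasb both end in -b yet inflect differently (sekuwbish, pepewasb), so the final letter is not what conditions the rule; the second-to-last letter is.
"kirefisd" has second-to-last letter 's'. The stems whose second-to-last letter is 's' (pewasb → pepewasb, wakavgusl → wawakavgusl, pismesl → pipismesl) repeat the first consonant+vowel as a prefix.
The other patterns: stems whose second-to-last letter is 'w' or 'z' add -ish; stems whose second-to-last letter is 'b' insert -er- after the first vowel.
So kirefisd → kikirefisd.

kikirefisd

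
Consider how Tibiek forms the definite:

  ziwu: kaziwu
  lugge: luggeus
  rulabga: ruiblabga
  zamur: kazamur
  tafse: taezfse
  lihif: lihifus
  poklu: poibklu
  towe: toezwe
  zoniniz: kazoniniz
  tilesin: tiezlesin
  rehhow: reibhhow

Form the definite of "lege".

lugge and tafse both end in -e yet inflect differently (luggeus, taezfse), so the final letter is not what conditions the rule; the first letter is.
"lege" begins with l-. The stems beginning with l- (lihif → lihifus, lugge → luggeus) add -us.
So lege → legeus.

legeus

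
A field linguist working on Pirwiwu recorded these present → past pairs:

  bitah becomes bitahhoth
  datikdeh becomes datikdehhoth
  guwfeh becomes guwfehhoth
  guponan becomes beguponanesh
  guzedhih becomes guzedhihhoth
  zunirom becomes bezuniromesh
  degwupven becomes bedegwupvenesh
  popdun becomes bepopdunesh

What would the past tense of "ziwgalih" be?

ziwgalihhoth

bitah and guponan both have last vowel 'a' yet inflect differently (bitahhoth, beguponanesh), so the last vowel is not what conditions the rule; the final letter is.
"ziwgalih" ends in -h. The stems ending in -h (bitah → bitahhoth, guwfeh → guwfehhoth, guzedhih → guzedhihhoth) double the final consonant and add -oth.
The other pattern: stems ending in -m or -n add be- … -esh around the stem.
So ziwgalih → ziwgalihhoth.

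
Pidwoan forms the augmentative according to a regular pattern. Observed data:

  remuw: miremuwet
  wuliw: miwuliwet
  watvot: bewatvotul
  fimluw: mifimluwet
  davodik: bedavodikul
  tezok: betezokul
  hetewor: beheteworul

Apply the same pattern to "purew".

mipurewet

wuliw and davodik both have last vowel 'i' yet inflect differently (miwuliwet, bedavodikul), so the last vowel is not what conditions the rule; the final letter is.
"purew" ends in -w. The stems ending in -w (fimluw → mifimluwet, wuliw → miwuliwet, remuw → miremuwet) add mi- … -et around the stem.
The other pattern: stems ending in -k, -r or -t add be- … -ul around the stem.
So purew → mipurewet.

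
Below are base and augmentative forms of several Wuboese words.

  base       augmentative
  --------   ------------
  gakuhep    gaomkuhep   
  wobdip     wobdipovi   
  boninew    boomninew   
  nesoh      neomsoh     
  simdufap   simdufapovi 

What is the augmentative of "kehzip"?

kehzipovi

gakuhep and simdufap both end in -p yet inflect differently (gaomkuhep, simdufapovi), so the final letter is not what conditions the rule; the last vowel is.
"kehzip" has last vowel 'i'. The one such stem in the data (wobdip → wobdipovi) adds -ovi, so the same rule applies.
The other pattern: stems whose last vowel is 'e' or 'o' insert -om- after the first vowel.
So kehzip → kehzipovi.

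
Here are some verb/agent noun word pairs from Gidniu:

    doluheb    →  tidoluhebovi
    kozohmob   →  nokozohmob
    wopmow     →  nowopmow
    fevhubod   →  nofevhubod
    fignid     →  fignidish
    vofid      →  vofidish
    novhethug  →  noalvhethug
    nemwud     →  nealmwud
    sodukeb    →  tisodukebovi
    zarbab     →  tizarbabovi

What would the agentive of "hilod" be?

nemwud and fignid both end in -d yet inflect differently (nealmwud, fignidish), so the final letter is not what conditions the rule; the last vowel is.
"hilod" has last vowel 'o'. The stems whose last vowel is 'o' (fevhubod → nofevhubod, kozohmob → nokozohmob, wopmow → nowopmow) add the prefix no-.
So hilod → nohilod.

nohilod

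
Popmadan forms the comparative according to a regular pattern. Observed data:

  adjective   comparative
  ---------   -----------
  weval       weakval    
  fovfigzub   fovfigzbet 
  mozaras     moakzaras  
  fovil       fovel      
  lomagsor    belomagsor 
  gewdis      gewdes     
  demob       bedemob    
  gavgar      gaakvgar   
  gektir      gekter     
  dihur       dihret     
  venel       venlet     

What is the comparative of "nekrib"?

nekreb

"nekrib" has last vowel 'i'. The stems whose last vowel is 'i' (gektir → gekter, gewdis → gewdes, fovil → fovel) change the last vowel to 'e'.
So nekrib → nekreb.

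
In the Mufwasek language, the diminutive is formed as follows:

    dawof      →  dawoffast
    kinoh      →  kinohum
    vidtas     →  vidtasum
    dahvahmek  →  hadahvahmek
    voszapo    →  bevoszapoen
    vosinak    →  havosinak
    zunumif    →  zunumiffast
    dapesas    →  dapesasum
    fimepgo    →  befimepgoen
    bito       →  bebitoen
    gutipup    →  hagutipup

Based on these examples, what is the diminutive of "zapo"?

bezapoen

dawof and voszapo both have last vowel 'o' yet inflect differently (dawoffast, bevoszapoen), so the last vowel is not what conditions the rule; the final letter is.
"zapo" ends in -o. The stems ending in -o (voszapo → bevoszapoen, bito → bebitoen, fimepgo → befimepgoen) add be- … -en around the stem.
The other patterns: stems ending in -k or -p add the prefix ha-; stems ending in -f double the final consonant and add -ast; stems ending in -h or -s add -um.
So zapo → bezapoen.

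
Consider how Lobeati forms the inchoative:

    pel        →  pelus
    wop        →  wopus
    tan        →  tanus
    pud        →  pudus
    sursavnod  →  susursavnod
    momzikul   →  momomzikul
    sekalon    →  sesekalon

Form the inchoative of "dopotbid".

dodopotbid

"dopotbid" has 3 vowels. The stems with 3 vowels (sursavnod → susursavnod, momzikul → momomzikul, sekalon → sesekalon) repeat the first consonant+vowel as a prefix.
So dopotbid → dodopotbid.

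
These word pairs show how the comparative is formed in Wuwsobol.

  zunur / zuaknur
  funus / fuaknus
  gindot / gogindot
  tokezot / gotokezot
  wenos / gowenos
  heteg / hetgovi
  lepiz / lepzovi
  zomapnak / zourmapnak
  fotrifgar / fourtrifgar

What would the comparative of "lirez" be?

funus and wenos both end in -s yet inflect differently (fuaknus, gowenos), so the final letter is not what conditions the rule; the last vowel is.
"lirez" has last vowel 'e'. The one such stem in the data (heteg → hetgovi) deletes the last vowel and adds -ovi (as does lepiz), so the same rule applies.
The other patterns: stems whose last vowel is 'u' insert -ak- after the first vowel; stems whose last vowel is 'o' add the prefix go-; stems whose last vowel is 'a' insert -ur- after the first vowel.
So lirez → lirzovi.

lirzovi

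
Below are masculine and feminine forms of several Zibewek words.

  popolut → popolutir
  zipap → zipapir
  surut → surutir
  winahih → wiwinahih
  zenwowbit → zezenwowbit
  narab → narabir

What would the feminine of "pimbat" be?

zenwowbit and popolut both end in -t yet inflect differently (zezenwowbit, popolutir), so the final letter is not what conditions the rule; the last vowel is.
"pimbat" has last vowel 'a'. The stems whose last vowel is 'a' (zipap → zipapir, narab → narabir) add -ir.
So pimbat → pimbatir.

pimbatir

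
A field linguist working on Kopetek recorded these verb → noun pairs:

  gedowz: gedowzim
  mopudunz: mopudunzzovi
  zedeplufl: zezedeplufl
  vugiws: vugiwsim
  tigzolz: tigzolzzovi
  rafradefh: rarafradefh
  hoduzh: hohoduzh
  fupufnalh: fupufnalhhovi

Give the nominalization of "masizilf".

masizilffovi

hoduzh and fupufnalh both end in -h yet inflect differently (hohoduzh, fupufnalhhovi), so the final letter is not what conditions the rule; the second-to-last letter is.
"masizilf" has second-to-last letter 'l'. The stems whose second-to-last letter is 'l' (fupufnalh → fupufnalhhovi, tigzolz → tigzolzzovi) double the final consonant and add -ovi.
The other patterns: stems whose second-to-last letter is 'f' or 'z' repeat the first consonant+vowel as a prefix; stems whose second-to-last letter is 'w' add -im.
So masizilf → masizilffovi.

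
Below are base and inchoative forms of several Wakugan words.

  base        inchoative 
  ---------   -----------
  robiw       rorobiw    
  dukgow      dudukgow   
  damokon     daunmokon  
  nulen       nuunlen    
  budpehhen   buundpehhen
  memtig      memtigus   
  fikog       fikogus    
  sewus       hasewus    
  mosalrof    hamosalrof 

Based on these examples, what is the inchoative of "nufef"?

dukgow and damokon both have last vowel 'o' yet inflect differently (dudukgow, daunmokon), so the last vowel is not what conditions the rule; the final letter is.
"nufef" ends in -f. The one such stem in the data (mosalrof → hamosalrof) adds the prefix ha-, so the same rule applies.
The other patterns: stems ending in -w repeat the first consonant+vowel as a prefix; stems ending in -n insert -un- after the first vowel; stems ending in -g add -us.
So nufef → hanufef.

hanufef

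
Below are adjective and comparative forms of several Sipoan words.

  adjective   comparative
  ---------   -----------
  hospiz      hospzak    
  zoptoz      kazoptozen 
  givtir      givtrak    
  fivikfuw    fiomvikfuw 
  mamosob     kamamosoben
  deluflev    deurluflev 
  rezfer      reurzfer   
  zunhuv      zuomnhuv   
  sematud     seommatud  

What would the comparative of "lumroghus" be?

rezfer and givtir both end in -r yet inflect differently (reurzfer, givtrak), so the final letter is not what conditions the rule; the last vowel is.
"lumroghus" has last vowel 'u'. The stems whose last vowel is 'u' (fivikfuw → fiomvikfuw, zunhuv → zuomnhuv, sematud → seommatud) insert -om- after the first vowel.
So lumroghus → luommroghus.

luommroghus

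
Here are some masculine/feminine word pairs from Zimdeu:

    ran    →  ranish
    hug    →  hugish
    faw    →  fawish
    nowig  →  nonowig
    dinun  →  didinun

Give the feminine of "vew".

hug and nowig both end in -g yet inflect differently (hugish, nonowig), so the final letter is not what conditions the rule; the number of vowels is.
"vew" has 1 vowel. The stems with 1 vowel (ran → ranish, hug → hugish, faw → fawish) add -ish.
The other pattern: stems with 2 vowels repeat the first consonant+vowel as a prefix.
So vew → vewish.

vewish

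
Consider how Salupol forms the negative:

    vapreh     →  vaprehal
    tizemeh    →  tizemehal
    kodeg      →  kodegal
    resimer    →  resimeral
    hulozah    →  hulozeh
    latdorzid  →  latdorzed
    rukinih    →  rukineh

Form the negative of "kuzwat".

kuzwet

vapreh and hulozah both end in -h yet inflect differently (vaprehal, hulozeh), so the final letter is not what conditions the rule; the last vowel is.
"kuzwat" has last vowel 'a'. The one such stem in the data (hulozah → hulozeh) changes the last vowel to 'e' (as do latdorzid, rukinih), so the same rule applies.
The other pattern: stems whose last vowel is 'e' add -al.
So kuzwat → kuzwet.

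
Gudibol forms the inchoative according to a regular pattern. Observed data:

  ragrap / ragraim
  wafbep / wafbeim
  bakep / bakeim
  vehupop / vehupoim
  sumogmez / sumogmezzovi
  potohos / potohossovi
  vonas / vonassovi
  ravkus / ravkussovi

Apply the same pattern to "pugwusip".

pugwusiim

wafbep and sumogmez both have last vowel 'e' yet inflect differently (wafbeim, sumogmezzovi), so the last vowel is not what conditions the rule; the final letter is.
"pugwusip" ends in -p. The stems ending in -p (ragrap → ragraim, wafbep → wafbeim, bakep → bakeim) drop the final letter and add -im.
So pugwusip → pugwusiim.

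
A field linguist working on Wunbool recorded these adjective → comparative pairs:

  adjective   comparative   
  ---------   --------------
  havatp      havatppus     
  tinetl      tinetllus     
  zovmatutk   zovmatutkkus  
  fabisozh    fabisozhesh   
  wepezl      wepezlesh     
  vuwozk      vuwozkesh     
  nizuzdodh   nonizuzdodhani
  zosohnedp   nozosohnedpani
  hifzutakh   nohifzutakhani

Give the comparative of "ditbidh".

noditbidhani

"ditbidh" has second-to-last letter 'd'. The stems whose second-to-last letter is 'd' (nizuzdodh → nonizuzdodhani, zosohnedp → nozosohnedpani) add no- … -ani around the stem.
The other patterns: stems whose second-to-last letter is 't' double the final consonant and add -us; stems whose second-to-last letter is 'z' add -esh.
So ditbidh → noditbidhani.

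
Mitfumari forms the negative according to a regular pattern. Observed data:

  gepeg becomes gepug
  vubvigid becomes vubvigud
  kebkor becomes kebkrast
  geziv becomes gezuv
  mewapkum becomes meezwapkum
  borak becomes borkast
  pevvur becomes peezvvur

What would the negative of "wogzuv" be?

woezgzuv

pevvur and kebkor both end in -r yet inflect differently (peezvvur, kebkrast), so the final letter is not what conditions the rule; the last vowel is.
"wogzuv" has last vowel 'u'. The stems whose last vowel is 'u' (mewapkum → meezwapkum, pevvur → peezvvur) insert -ez- after the first vowel.
The other patterns: stems whose last vowel is 'e' or 'i' change the last vowel to 'u'; stems whose last vowel is 'a' or 'o' delete the last vowel and add -ast.
So wogzuv → woezgzuv.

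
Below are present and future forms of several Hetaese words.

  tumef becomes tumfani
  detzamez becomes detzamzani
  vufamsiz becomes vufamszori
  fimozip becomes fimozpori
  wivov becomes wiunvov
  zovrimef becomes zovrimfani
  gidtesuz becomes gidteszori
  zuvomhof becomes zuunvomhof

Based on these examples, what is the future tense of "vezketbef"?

vezketbfani

zuvomhof and zovrimef both end in -f yet inflect differently (zuunvomhof, zovrimfani), so the final letter is not what conditions the rule; the last vowel is.
"vezketbef" has last vowel 'e'. The stems whose last vowel is 'e' (detzamez → detzamzani, zovrimef → zovrimfani, tumef → tumfani) delete the last vowel and add -ani.
The other patterns: stems whose last vowel is 'o' insert -un- after the first vowel; stems whose last vowel is 'i' or 'u' delete the last vowel and add -ori.
So vezketbef → vezketbfani.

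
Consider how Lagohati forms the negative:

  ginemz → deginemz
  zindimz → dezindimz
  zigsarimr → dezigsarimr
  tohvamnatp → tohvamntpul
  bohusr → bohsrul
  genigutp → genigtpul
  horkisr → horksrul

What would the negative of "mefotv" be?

meftvul

"mefotv" has second-to-last letter 't'. The stems whose second-to-last letter is 't' (tohvamnatp → tohvamntpul, genigutp → genigtpul) delete the last vowel and add -ul.
The other pattern: stems whose second-to-last letter is 'm' add the prefix de-.
So mefotv → meftvul.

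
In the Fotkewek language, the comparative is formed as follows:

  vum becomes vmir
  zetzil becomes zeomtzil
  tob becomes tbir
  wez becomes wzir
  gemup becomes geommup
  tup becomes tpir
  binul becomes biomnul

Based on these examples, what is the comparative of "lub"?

lbir

tup and gemup both end in -p yet inflect differently (tpir, geommup), so the final letter is not what conditions the rule; the number of vowels is.
"lub" has 1 vowel. The stems with 1 vowel (tup → tpir, wez → wzir, vum → vmir) delete the last vowel and add -ir.
The other pattern: stems with 2 vowels insert -om- after the first vowel.
So lub → lbir.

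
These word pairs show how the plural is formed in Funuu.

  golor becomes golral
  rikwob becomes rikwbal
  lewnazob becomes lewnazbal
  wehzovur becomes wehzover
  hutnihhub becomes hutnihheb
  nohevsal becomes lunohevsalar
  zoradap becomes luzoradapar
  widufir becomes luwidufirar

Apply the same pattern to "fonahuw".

fonahew

golor and wehzovur both end in -r yet inflect differently (golral, wehzover), so the final letter is not what conditions the rule; the last vowel is.
"fonahuw" has last vowel 'u'. The stems whose last vowel is 'u' (wehzovur → wehzover, hutnihhub → hutnihheb) change the last vowel to 'e'.
The other patterns: stems whose last vowel is 'o' delete the last vowel and add -al; stems whose last vowel is 'a' or 'i' add lu- … -ar around the stem.
So fonahuw → fonahew.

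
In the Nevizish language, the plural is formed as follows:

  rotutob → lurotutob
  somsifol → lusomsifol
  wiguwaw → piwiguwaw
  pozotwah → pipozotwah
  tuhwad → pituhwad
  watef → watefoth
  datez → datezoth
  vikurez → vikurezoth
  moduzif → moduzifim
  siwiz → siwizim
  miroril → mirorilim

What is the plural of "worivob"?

watef and moduzif both end in -f yet inflect differently (watefoth, moduzifim), so the final letter is not what conditions the rule; the last vowel is.
"worivob" has last vowel 'o'. The stems whose last vowel is 'o' (rotutob → lurotutob, somsifol → lusomsifol) add the prefix lu-.
The other patterns: stems whose last vowel is 'a' add the prefix pi-; stems whose last vowel is 'e' add -oth; stems whose last vowel is 'i' add -im.
So worivob → luworivob.

luworivob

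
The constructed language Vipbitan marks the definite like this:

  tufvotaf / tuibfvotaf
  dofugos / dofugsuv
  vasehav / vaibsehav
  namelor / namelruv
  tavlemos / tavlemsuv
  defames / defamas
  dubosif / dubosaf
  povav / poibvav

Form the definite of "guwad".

tufvotaf and dubosif both end in -f yet inflect differently (tuibfvotaf, dubosaf), so the final letter is not what conditions the rule; the last vowel is.
"guwad" has last vowel 'a'. The stems whose last vowel is 'a' (povav → poibvav, tufvotaf → tuibfvotaf, vasehav → vaibsehav) insert -ib- after the first vowel.
The other patterns: stems whose last vowel is 'o' delete the last vowel and add -uv; stems whose last vowel is 'e' or 'i' change the last vowel to 'a'.
So guwad → guibwad.

guibwad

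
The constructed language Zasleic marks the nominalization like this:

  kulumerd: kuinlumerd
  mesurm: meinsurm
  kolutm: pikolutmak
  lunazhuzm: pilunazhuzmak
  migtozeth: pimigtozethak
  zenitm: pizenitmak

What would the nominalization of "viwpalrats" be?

mesurm and kolutm both end in -m yet inflect differently (meinsurm, pikolutmak), so the final letter is not what conditions the rule; the second-to-last letter is.
"viwpalrats" has second-to-last letter 't'. The stems whose second-to-last letter is 't' (kolutm → pikolutmak, migtozeth → pimigtozethak, zenitm → pizenitmak) add pi- … -ak around the stem.
The other pattern: stems whose second-to-last letter is 'r' insert -in- after the first vowel.
So viwpalrats → piviwpalratsak.

piviwpalratsak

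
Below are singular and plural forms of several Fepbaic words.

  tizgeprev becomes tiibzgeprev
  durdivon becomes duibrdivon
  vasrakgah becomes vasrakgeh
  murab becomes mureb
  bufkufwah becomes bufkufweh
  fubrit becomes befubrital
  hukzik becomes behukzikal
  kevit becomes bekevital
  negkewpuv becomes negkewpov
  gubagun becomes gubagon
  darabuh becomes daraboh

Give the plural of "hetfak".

hetfek

tizgeprev and negkewpuv both end in -v yet inflect differently (tiibzgeprev, negkewpov), so the final letter is not what conditions the rule; the last vowel is.
"hetfak" has last vowel 'a'. The stems whose last vowel is 'a' (vasrakgah → vasrakgeh, murab → mureb, bufkufwah → bufkufweh) change the last vowel to 'e'.
So hetfak → hetfek.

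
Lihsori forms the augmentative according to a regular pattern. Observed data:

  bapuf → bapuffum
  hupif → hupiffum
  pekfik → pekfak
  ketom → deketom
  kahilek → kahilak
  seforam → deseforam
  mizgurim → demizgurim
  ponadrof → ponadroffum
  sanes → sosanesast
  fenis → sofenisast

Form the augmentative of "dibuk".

dibak

fenis and mizgurim both have last vowel 'i' yet inflect differently (sofenisast, demizgurim), so the last vowel is not what conditions the rule; the final letter is.
"dibuk" ends in -k. The stems ending in -k (pekfik → pekfak, kahilek → kahilak) change the last vowel to 'a'.
The other patterns: stems ending in -s add so- … -ast around the stem; stems ending in -m add the prefix de-; stems ending in -f double the final consonant and add -um.
So dibuk → dibak.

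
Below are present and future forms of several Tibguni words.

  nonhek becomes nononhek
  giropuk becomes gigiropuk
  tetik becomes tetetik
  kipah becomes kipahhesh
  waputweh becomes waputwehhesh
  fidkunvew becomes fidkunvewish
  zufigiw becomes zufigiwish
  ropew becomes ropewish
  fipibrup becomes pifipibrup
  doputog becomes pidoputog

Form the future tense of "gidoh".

gidohhesh

"gidoh" ends in -h. The stems ending in -h (kipah → kipahhesh, waputweh → waputwehhesh) double the final consonant and add -esh.
So gidoh → gidohhesh.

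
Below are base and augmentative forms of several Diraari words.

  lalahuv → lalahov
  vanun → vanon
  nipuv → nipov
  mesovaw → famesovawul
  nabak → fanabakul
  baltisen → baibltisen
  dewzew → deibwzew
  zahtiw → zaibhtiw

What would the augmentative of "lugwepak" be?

"lugwepak" has last vowel 'a'. The stems whose last vowel is 'a' (mesovaw → famesovawul, nabak → fanabakul) add fa- … -ul around the stem.
The other patterns: stems whose last vowel is 'u' change the last vowel to 'o'; stems whose last vowel is 'e' or 'i' insert -ib- after the first vowel.
So lugwepak → falugwepakul.

falugwepakul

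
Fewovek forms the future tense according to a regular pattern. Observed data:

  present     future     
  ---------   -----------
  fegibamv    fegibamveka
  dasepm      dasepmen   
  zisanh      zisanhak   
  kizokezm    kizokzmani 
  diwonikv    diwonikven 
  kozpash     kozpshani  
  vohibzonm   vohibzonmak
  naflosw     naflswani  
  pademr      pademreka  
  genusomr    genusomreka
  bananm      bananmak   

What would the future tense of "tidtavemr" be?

zisanh and kozpash both end in -h yet inflect differently (zisanhak, kozpshani), so the final letter is not what conditions the rule; the second-to-last letter is.
"tidtavemr" has second-to-last letter 'm'. The stems whose second-to-last letter is 'm' (genusomr → genusomreka, fegibamv → fegibamveka, pademr → pademreka) add -eka.
The other patterns: stems whose second-to-last letter is 'n' add -ak; stems whose second-to-last letter is 's' or 'z' delete the last vowel and add -ani; stems whose second-to-last letter is 'k' or 'p' add -en.
So tidtavemr → tidtavemreka.

tidtavemreka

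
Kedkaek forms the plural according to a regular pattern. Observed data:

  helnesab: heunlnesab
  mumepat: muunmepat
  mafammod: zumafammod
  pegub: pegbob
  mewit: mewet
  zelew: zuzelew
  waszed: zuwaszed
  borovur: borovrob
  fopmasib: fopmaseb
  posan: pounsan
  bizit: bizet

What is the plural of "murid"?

mured

"murid" has last vowel 'i'. The stems whose last vowel is 'i' (fopmasib → fopmaseb, mewit → mewet, bizit → bizet) change the last vowel to 'e'.
So murid → mured.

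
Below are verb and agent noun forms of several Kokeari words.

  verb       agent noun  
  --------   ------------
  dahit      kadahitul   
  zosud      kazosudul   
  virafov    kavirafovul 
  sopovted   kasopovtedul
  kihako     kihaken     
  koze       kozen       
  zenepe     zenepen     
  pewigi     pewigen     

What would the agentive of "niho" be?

virafov and kihako both have last vowel 'o' yet inflect differently (kavirafovul, kihaken), so the last vowel is not what conditions the rule; whether the stem ends in a vowel or a consonant is.
"niho" ends in a vowel. The stems ending in a vowel (kihako → kihaken, koze → kozen, zenepe → zenepen) drop the final letter and add -en.
So niho → nihen.

nihen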